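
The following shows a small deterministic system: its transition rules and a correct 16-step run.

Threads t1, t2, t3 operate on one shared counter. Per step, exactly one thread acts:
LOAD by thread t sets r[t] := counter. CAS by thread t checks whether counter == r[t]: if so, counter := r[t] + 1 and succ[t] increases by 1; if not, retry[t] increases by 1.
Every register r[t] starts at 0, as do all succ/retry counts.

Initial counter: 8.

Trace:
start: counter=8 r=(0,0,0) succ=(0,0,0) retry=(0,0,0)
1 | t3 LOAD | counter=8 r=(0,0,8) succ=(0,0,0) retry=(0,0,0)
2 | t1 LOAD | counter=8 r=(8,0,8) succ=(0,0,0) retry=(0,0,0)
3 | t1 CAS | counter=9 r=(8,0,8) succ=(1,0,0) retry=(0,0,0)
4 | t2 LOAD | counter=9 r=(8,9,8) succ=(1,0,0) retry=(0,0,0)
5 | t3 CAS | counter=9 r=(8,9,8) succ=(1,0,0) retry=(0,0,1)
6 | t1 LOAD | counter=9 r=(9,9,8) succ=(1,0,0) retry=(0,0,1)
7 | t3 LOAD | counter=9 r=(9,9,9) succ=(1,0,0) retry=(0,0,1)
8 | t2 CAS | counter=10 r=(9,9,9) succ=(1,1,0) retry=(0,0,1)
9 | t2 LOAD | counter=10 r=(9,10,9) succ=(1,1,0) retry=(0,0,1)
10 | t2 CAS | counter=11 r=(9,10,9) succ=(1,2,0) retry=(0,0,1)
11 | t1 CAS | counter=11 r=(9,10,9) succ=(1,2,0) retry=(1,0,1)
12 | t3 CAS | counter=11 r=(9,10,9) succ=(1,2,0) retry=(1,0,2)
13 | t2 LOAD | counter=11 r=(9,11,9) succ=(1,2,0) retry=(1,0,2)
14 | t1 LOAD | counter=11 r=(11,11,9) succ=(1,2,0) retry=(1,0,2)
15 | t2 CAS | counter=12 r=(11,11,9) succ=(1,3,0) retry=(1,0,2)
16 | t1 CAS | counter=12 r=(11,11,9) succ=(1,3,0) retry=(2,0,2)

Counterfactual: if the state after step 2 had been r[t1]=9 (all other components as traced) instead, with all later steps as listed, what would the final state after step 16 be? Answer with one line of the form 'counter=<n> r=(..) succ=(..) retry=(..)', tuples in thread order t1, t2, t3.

counter=11 r=(10,10,9) succ=(0,2,1) retry=(3,1,1)

state after step 2 := counter=8 r=(9,0,8) succ=(0,0,0) retry=(0,0,0)
3 | t1 CAS | counter=8 r=(9,0,8) succ=(0,0,0) retry=(1,0,0)
4 | t2 LOAD | counter=8 r=(9,8,8) succ=(0,0,0) retry=(1,0,0)
5 | t3 CAS | counter=9 r=(9,8,8) succ=(0,0,1) retry=(1,0,0)
6 | t1 LOAD | counter=9 r=(9,8,8) succ=(0,0,1) retry=(1,0,0)
7 | t3 LOAD | counter=9 r=(9,8,9) succ=(0,0,1) retry=(1,0,0)
8 | t2 CAS | counter=9 r=(9,8,9) succ=(0,0,1) retry=(1,1,0)
9 | t2 LOAD | counter=9 r=(9,9,9) succ=(0,0,1) retry=(1,1,0)
10 | t2 CAS | counter=10 r=(9,9,9) succ=(0,1,1) retry=(1,1,0)
11 | t1 CAS | counter=10 r=(9,9,9) succ=(0,1,1) retry=(2,1,0)
12 | t3 CAS | counter=10 r=(9,9,9) succ=(0,1,1) retry=(2,1,1)
13 | t2 LOAD | counter=10 r=(9,10,9) succ=(0,1,1) retry=(2,1,1)
14 | t1 LOAD | counter=10 r=(10,10,9) succ=(0,1,1) retry=(2,1,1)
15 | t2 CAS | counter=11 r=(10,10,9) succ=(0,2,1) retry=(2,1,1)
16 | t1 CAS | counter=11 r=(10,10,9) succ=(0,2,1) retry=(3,1,1)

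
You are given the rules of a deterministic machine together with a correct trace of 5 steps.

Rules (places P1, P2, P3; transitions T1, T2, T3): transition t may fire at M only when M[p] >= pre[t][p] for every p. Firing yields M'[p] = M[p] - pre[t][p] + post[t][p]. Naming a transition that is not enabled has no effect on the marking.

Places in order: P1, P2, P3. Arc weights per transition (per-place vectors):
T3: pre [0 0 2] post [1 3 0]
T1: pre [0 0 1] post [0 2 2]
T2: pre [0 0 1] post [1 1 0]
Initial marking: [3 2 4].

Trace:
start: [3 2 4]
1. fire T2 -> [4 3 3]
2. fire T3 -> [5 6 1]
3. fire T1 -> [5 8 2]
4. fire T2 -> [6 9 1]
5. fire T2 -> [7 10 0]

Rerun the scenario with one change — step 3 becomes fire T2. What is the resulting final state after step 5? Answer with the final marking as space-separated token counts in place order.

(re-executing from step 3 with the substitution; state before step 3: [5 6 1])
3. fire T2 -> [6 7 0]
4. fire T2 -> [6 7 0]
5. fire T2 -> [6 7 0]

6 7 0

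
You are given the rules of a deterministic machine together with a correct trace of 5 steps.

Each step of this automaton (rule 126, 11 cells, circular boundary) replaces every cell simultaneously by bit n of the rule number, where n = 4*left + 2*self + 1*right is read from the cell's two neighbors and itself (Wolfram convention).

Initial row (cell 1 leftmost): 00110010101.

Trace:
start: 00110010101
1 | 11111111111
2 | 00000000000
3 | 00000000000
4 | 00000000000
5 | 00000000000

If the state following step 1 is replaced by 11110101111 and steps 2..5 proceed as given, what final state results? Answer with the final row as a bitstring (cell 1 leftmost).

11001110011

state after step 1 := 11110101111
2 | 00011111000
3 | 00110001100
4 | 01111011110
5 | 11001110011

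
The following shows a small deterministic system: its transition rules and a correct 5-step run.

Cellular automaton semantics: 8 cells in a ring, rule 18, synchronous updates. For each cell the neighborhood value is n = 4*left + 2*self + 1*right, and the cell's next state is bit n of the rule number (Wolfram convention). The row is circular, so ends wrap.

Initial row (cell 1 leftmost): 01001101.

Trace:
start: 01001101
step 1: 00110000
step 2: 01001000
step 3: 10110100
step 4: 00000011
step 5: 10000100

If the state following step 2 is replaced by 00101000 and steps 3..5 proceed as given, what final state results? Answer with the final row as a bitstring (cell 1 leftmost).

state after step 2 := 00101000
step 3: 01000100
step 4: 10101010
step 5: 00000000

00000000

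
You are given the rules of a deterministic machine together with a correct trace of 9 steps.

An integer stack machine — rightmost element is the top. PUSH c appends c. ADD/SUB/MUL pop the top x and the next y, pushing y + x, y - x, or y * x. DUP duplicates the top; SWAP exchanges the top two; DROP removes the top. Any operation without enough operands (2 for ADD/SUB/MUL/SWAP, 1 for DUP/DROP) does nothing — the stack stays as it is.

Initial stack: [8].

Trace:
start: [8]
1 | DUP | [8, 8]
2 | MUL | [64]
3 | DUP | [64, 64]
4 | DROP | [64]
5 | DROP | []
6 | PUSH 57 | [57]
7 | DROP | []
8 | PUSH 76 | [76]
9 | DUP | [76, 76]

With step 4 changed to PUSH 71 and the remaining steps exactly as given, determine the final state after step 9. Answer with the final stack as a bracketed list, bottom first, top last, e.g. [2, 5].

[64, 64, 76, 76]

(re-executing from step 4 with the substitution; state before step 4: [64, 64])
4 | PUSH 71 | [64, 64, 71]
5 | DROP | [64, 64]
6 | PUSH 57 | [64, 64, 57]
7 | DROP | [64, 64]
8 | PUSH 76 | [64, 64, 76]
9 | DUP | [64, 64, 76, 76]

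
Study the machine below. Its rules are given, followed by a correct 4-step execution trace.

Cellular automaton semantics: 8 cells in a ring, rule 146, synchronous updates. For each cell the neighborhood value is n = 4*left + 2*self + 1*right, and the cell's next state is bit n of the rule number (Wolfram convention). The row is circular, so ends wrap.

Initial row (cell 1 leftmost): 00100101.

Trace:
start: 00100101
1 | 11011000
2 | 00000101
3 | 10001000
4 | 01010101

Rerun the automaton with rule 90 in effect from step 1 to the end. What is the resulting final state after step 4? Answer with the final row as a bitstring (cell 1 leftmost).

(re-executing steps 1..4 under rule 90; state before step 1: 00100101)
1 | 11011000
2 | 11011101
3 | 01010101
4 | 00000000

00000000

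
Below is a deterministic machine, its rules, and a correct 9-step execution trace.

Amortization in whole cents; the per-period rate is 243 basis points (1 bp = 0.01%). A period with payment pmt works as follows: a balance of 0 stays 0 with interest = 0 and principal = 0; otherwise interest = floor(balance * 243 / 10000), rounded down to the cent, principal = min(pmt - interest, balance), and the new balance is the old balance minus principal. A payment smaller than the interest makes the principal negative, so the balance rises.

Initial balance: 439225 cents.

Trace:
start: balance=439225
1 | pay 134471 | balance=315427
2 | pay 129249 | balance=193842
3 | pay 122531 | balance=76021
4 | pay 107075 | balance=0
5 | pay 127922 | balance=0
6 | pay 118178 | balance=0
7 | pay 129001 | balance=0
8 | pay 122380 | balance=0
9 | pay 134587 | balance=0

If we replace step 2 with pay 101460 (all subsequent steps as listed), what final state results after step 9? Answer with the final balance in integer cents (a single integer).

0

(re-executing from step 2 with the substitution; state before step 2: balance=315427)
2 | pay 101460 | balance=221631
3 | pay 122531 | balance=104485
4 | pay 107075 | balance=0
5 | pay 127922 | balance=0
6 | pay 118178 | balance=0
7 | pay 129001 | balance=0
8 | pay 122380 | balance=0
9 | pay 134587 | balance=0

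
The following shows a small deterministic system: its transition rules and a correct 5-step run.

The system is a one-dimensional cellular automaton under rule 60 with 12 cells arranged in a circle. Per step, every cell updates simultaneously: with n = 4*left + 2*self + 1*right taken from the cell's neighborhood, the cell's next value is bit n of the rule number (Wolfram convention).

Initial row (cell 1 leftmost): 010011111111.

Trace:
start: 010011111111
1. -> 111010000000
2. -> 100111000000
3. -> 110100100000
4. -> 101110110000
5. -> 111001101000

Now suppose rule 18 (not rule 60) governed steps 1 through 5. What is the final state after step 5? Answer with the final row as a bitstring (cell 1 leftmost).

(re-executing steps 1..5 under rule 18; state before step 1: 010011111111)
1. -> 001100000000
2. -> 010010000000
3. -> 101101000000
4. -> 000000100001
5. -> 100001010010

100001010010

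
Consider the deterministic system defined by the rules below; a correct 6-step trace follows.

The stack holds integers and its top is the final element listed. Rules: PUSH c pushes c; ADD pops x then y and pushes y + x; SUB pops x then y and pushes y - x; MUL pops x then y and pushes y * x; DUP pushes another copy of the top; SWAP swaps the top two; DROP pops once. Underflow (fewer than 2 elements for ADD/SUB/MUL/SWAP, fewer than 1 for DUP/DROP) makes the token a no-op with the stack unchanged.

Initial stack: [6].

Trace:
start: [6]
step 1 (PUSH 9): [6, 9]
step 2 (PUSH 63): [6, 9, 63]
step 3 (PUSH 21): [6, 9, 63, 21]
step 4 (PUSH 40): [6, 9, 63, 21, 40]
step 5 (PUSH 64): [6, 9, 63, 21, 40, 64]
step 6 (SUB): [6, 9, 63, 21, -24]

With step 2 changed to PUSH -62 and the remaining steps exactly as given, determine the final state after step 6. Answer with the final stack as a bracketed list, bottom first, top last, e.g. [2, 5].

(re-executing from step 2 with the substitution; state before step 2: [6, 9])
step 2 (PUSH -62): [6, 9, -62]
step 3 (PUSH 21): [6, 9, -62, 21]
step 4 (PUSH 40): [6, 9, -62, 21, 40]
step 5 (PUSH 64): [6, 9, -62, 21, 40, 64]
step 6 (SUB): [6, 9, -62, 21, -24]

[6, 9, -62, 21, -24]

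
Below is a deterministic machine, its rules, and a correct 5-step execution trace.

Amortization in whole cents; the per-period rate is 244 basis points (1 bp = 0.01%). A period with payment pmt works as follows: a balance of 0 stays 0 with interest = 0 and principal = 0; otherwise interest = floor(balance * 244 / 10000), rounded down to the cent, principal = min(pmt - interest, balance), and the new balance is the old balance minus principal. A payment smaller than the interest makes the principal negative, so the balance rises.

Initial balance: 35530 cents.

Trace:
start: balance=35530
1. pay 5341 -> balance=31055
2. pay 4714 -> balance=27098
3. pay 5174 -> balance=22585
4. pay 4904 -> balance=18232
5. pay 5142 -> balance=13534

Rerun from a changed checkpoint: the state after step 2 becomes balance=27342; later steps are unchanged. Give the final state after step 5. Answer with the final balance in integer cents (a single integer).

state after step 2 := balance=27342
3. pay 5174 -> balance=22835
4. pay 4904 -> balance=18488
5. pay 5142 -> balance=13797

13797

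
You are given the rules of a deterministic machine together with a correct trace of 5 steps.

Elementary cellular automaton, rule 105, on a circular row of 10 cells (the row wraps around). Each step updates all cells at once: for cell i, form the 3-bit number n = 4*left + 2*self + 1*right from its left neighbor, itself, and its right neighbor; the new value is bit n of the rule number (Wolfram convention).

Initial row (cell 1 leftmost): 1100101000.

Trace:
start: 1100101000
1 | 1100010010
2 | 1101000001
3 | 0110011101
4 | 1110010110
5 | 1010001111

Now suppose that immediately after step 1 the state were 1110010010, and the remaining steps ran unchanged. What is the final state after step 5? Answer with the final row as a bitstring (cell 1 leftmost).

1000000101

state after step 1 := 1110010010
2 | 1010000001
3 | 1100111101
4 | 0100100111
5 | 1000000101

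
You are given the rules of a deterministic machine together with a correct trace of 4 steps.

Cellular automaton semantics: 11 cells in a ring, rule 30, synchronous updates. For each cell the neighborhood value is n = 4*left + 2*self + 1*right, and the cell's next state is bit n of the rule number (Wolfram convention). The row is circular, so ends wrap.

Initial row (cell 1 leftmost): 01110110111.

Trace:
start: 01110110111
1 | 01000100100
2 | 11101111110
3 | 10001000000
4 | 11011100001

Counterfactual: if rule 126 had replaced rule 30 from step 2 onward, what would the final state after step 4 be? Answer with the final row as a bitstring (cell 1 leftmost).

11101100110

(re-executing steps 2..4 under rule 126; state before step 2: 01000100100)
2 | 11101111110
3 | 10111000011
4 | 11101100110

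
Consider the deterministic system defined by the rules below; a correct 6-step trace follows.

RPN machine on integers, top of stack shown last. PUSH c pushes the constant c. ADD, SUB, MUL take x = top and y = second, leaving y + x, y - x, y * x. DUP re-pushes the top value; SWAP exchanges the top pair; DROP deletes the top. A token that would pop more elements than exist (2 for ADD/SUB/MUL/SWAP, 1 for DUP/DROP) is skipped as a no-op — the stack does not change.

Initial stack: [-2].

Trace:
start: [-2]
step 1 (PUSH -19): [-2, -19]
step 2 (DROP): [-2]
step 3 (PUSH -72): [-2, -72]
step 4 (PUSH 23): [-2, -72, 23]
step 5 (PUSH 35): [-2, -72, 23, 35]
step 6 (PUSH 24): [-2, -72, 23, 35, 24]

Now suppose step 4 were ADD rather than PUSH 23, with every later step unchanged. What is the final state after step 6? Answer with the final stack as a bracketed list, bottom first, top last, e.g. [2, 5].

[-74, 35, 24]

(re-executing from step 4 with the substitution; state before step 4: [-2, -72])
step 4 (ADD): [-74]
step 5 (PUSH 35): [-74, 35]
step 6 (PUSH 24): [-74, 35, 24]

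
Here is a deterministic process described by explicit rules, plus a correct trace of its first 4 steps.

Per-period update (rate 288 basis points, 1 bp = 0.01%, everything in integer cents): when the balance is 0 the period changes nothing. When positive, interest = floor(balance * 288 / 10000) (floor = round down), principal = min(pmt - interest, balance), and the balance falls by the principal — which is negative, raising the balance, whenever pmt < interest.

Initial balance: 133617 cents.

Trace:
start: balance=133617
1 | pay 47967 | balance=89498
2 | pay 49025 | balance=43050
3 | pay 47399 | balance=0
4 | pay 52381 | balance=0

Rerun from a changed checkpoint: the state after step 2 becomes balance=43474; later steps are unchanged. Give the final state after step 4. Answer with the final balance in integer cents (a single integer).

0

state after step 2 := balance=43474
3 | pay 47399 | balance=0
4 | pay 52381 | balance=0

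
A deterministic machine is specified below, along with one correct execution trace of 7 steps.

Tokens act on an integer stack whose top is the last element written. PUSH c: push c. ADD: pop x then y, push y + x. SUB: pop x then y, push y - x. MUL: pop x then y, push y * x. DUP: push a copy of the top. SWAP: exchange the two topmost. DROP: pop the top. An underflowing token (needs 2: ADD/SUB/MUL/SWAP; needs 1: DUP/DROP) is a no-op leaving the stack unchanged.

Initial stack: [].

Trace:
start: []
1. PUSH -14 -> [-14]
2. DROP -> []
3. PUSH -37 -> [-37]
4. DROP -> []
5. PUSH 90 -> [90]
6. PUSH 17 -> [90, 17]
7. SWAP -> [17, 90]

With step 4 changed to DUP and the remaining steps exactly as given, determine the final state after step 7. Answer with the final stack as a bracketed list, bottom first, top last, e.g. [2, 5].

[-37, -37, 17, 90]

(re-executing from step 4 with the substitution; state before step 4: [-37])
4. DUP -> [-37, -37]
5. PUSH 90 -> [-37, -37, 90]
6. PUSH 17 -> [-37, -37, 90, 17]
7. SWAP -> [-37, -37, 17, 90]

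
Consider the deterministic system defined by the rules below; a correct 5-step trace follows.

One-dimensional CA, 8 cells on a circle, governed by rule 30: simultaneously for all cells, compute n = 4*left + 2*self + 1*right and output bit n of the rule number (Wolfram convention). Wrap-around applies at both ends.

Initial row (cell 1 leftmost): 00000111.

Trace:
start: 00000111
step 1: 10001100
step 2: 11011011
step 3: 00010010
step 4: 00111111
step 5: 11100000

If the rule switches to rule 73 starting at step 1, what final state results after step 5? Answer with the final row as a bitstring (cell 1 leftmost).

(re-executing steps 1..5 under rule 73; state before step 1: 00000111)
step 1: 01110101
step 2: 01010000
step 3: 00000111
step 4: 01110101
step 5: 01010000

01010000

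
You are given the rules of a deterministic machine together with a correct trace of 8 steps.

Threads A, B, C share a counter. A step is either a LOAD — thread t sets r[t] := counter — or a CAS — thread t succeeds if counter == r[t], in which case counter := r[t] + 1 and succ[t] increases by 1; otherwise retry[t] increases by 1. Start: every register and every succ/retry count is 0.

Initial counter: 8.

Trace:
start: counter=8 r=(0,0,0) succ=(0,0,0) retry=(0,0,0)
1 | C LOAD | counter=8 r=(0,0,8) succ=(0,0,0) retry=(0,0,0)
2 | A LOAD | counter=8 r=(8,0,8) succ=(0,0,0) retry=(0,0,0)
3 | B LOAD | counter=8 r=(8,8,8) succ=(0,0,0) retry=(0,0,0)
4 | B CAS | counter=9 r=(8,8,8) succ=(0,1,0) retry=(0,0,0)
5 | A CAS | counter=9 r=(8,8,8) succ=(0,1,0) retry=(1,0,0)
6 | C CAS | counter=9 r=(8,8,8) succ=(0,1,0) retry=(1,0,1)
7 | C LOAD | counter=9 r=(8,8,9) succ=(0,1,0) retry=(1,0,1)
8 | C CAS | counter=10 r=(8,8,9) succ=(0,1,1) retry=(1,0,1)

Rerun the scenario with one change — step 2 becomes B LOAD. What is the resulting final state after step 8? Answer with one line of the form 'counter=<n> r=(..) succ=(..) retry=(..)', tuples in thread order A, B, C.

(re-executing from step 2 with the substitution; state before step 2: counter=8 r=(0,0,8) succ=(0,0,0) retry=(0,0,0))
2 | B LOAD | counter=8 r=(0,8,8) succ=(0,0,0) retry=(0,0,0)
3 | B LOAD | counter=8 r=(0,8,8) succ=(0,0,0) retry=(0,0,0)
4 | B CAS | counter=9 r=(0,8,8) succ=(0,1,0) retry=(0,0,0)
5 | A CAS | counter=9 r=(0,8,8) succ=(0,1,0) retry=(1,0,0)
6 | C CAS | counter=9 r=(0,8,8) succ=(0,1,0) retry=(1,0,1)
7 | C LOAD | counter=9 r=(0,8,9) succ=(0,1,0) retry=(1,0,1)
8 | C CAS | counter=10 r=(0,8,9) succ=(0,1,1) retry=(1,0,1)

counter=10 r=(0,8,9) succ=(0,1,1) retry=(1,0,1)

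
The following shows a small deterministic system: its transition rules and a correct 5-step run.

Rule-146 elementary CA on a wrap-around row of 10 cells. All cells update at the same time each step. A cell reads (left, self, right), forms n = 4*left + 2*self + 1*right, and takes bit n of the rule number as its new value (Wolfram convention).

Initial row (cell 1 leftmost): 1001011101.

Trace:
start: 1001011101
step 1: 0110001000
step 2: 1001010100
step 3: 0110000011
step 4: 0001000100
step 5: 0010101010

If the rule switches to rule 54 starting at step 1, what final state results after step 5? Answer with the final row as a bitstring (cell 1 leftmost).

0000101111

(re-executing steps 1..5 under rule 54; state before step 1: 1001011101)
step 1: 0111100010
step 2: 1000010111
step 3: 0100111000
step 4: 1111000100
step 5: 0000101111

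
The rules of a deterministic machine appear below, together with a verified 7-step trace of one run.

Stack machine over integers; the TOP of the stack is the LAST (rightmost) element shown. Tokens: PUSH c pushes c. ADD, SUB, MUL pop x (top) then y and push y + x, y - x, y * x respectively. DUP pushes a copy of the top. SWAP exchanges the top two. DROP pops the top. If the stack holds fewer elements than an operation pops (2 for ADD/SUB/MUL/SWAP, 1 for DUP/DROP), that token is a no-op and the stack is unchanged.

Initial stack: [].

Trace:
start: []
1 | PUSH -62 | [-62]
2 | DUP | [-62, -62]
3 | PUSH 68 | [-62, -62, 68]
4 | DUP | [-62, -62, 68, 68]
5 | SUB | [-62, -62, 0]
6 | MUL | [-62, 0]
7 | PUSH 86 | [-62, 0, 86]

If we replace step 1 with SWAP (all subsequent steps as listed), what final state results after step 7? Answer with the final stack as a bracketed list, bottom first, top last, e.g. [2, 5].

[0, 86]

(re-executing from step 1 with the substitution; state before step 1: [])
1 | SWAP | []
2 | DUP | []
3 | PUSH 68 | [68]
4 | DUP | [68, 68]
5 | SUB | [0]
6 | MUL | [0]
7 | PUSH 86 | [0, 86]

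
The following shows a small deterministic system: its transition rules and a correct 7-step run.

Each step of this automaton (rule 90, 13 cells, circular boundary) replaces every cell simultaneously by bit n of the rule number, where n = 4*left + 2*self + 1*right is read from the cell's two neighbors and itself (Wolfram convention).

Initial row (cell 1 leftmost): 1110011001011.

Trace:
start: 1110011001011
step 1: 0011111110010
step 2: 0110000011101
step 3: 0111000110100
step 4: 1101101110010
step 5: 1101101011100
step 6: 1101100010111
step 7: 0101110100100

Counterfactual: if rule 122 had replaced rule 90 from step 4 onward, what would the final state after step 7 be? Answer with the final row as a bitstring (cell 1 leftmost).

(re-executing steps 4..7 under rule 122; state before step 4: 0111000110100)
step 4: 1101101111010
step 5: 1111111001101
step 6: 0000001111111
step 7: 1000011000001

1000011000001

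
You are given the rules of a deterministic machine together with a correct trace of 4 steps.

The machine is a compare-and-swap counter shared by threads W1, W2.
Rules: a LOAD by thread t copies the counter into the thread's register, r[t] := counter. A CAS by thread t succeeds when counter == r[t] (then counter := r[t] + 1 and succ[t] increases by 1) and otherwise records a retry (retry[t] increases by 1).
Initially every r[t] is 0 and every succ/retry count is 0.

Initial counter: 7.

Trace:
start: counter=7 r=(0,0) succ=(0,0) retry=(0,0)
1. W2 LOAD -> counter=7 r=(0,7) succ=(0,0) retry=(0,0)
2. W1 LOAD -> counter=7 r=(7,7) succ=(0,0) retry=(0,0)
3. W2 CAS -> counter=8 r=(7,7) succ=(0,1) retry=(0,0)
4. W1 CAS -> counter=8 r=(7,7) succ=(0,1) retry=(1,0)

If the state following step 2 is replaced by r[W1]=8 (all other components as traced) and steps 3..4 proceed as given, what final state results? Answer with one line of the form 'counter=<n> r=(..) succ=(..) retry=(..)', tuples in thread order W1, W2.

state after step 2 := counter=7 r=(8,7) succ=(0,0) retry=(0,0)
3. W2 CAS -> counter=8 r=(8,7) succ=(0,1) retry=(0,0)
4. W1 CAS -> counter=9 r=(8,7) succ=(1,1) retry=(0,0)

counter=9 r=(8,7) succ=(1,1) retry=(0,0)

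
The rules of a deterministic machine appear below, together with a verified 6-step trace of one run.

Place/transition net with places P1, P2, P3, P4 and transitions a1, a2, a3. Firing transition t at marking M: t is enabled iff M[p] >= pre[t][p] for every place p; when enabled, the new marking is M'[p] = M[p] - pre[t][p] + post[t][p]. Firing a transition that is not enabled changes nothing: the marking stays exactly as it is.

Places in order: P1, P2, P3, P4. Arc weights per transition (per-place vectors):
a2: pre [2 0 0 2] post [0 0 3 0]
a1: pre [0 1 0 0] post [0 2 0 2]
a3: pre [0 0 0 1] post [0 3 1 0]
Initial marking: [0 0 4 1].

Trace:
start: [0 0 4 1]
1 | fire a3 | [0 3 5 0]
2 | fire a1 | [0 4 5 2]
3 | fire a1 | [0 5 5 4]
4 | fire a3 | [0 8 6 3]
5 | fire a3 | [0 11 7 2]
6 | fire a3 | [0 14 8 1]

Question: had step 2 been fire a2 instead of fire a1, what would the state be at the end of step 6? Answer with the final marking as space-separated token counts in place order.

(re-executing from step 2 with the substitution; state before step 2: [0 3 5 0])
2 | fire a2 | [0 3 5 0]
3 | fire a1 | [0 4 5 2]
4 | fire a3 | [0 7 6 1]
5 | fire a3 | [0 10 7 0]
6 | fire a3 | [0 10 7 0]

0 10 7 0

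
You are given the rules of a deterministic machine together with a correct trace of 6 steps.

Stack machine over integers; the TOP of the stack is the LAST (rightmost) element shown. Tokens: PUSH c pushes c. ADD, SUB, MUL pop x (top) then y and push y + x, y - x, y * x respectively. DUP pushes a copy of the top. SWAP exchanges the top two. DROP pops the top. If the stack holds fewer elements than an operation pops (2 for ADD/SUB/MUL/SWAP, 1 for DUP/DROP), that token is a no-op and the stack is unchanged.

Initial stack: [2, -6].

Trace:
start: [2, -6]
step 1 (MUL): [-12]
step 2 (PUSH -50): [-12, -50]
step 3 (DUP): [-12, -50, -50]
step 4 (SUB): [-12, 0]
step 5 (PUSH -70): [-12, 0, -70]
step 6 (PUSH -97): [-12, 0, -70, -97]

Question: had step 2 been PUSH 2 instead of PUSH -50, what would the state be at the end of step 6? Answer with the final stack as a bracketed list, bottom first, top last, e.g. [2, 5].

(re-executing from step 2 with the substitution; state before step 2: [-12])
step 2 (PUSH 2): [-12, 2]
step 3 (DUP): [-12, 2, 2]
step 4 (SUB): [-12, 0]
step 5 (PUSH -70): [-12, 0, -70]
step 6 (PUSH -97): [-12, 0, -70, -97]

[-12, 0, -70, -97]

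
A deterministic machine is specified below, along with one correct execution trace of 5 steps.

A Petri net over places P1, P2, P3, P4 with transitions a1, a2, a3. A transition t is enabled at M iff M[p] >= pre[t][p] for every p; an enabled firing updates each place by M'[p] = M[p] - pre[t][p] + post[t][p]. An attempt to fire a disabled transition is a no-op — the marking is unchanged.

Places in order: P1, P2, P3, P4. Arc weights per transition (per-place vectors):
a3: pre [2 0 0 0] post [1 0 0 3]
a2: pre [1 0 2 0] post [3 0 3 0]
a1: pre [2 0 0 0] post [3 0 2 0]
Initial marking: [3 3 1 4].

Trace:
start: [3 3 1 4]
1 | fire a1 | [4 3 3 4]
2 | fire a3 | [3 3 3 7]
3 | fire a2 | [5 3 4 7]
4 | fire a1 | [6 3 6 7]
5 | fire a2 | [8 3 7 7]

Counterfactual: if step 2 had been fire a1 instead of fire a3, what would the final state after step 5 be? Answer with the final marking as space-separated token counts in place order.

(re-executing from step 2 with the substitution; state before step 2: [4 3 3 4])
2 | fire a1 | [5 3 5 4]
3 | fire a2 | [7 3 6 4]
4 | fire a1 | [8 3 8 4]
5 | fire a2 | [10 3 9 4]

10 3 9 4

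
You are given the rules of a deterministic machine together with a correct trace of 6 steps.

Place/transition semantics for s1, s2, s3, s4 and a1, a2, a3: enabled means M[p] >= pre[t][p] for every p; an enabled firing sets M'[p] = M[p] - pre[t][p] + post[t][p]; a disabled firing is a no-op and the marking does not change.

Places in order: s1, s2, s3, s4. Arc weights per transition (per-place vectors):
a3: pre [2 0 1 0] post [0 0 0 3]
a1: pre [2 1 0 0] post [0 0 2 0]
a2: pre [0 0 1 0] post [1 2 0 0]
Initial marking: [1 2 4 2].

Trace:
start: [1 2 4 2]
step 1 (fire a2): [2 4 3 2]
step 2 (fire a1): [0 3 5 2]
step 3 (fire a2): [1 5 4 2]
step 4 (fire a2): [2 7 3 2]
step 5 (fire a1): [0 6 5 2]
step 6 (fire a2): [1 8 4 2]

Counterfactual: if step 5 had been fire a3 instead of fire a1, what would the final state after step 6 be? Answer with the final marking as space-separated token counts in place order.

1 9 1 5

(re-executing from step 5 with the substitution; state before step 5: [2 7 3 2])
step 5 (fire a3): [0 7 2 5]
step 6 (fire a2): [1 9 1 5]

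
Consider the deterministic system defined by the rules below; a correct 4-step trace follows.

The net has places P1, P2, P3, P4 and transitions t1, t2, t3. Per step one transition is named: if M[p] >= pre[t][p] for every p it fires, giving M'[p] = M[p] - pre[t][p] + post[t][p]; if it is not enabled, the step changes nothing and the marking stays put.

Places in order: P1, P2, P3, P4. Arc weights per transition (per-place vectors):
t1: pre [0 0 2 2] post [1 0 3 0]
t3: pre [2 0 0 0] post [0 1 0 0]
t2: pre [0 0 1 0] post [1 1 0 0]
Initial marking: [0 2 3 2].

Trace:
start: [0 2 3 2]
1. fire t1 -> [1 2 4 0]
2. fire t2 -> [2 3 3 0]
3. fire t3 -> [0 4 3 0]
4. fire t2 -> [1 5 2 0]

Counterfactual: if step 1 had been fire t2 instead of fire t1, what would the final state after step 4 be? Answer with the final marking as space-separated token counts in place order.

1 6 0 2

(re-executing from step 1 with the substitution; state before step 1: [0 2 3 2])
1. fire t2 -> [1 3 2 2]
2. fire t2 -> [2 4 1 2]
3. fire t3 -> [0 5 1 2]
4. fire t2 -> [1 6 0 2]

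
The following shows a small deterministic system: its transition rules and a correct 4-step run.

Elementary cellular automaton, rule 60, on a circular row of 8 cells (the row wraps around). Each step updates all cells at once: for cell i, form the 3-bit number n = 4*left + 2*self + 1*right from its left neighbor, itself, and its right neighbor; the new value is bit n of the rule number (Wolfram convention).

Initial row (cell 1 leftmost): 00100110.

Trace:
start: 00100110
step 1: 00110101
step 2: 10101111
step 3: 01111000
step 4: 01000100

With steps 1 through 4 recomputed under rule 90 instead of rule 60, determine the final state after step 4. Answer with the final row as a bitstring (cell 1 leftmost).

(re-executing steps 1..4 under rule 90; state before step 1: 00100110)
step 1: 01011111
step 2: 00010001
step 3: 10101010
step 4: 00000000

00000000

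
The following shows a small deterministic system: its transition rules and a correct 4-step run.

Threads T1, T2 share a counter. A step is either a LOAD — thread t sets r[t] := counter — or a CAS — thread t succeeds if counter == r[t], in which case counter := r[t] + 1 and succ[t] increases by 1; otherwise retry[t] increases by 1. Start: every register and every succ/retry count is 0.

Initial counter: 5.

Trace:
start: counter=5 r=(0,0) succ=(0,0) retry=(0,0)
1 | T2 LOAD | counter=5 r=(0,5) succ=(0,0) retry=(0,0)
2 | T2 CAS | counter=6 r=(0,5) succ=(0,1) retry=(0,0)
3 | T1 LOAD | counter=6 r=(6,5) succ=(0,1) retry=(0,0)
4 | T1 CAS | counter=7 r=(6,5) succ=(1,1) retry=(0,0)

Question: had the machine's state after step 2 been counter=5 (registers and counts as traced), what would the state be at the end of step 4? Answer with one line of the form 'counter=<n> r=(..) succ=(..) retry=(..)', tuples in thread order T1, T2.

counter=6 r=(5,5) succ=(1,1) retry=(0,0)

state after step 2 := counter=5 r=(0,5) succ=(0,1) retry=(0,0)
3 | T1 LOAD | counter=5 r=(5,5) succ=(0,1) retry=(0,0)
4 | T1 CAS | counter=6 r=(5,5) succ=(1,1) retry=(0,0)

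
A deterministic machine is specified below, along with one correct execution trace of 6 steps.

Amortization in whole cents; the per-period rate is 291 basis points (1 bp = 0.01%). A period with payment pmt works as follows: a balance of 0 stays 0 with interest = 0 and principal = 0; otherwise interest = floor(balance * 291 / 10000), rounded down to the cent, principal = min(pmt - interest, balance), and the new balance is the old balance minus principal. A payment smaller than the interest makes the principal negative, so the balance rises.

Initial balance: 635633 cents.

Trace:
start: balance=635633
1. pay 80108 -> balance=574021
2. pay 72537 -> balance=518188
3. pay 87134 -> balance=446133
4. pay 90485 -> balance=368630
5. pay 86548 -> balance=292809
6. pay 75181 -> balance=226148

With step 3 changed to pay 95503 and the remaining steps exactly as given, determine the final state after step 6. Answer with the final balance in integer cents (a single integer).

217026

(re-executing from step 3 with the substitution; state before step 3: balance=518188)
3. pay 95503 -> balance=437764
4. pay 90485 -> balance=360017
5. pay 86548 -> balance=283945
6. pay 75181 -> balance=217026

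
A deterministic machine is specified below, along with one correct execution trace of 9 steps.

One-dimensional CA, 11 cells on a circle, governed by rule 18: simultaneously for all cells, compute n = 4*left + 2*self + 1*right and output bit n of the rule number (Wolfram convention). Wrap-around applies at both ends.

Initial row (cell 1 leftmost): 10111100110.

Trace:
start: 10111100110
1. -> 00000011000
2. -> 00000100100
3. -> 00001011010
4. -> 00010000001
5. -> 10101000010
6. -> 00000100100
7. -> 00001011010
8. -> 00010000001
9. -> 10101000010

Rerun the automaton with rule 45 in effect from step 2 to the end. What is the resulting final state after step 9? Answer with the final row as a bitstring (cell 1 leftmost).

10001110101

(re-executing steps 2..9 under rule 45; state before step 2: 00000011000)
2. -> 11111010011
3. -> 00000110010
4. -> 11110100010
5. -> 10001101011
6. -> 00101011110
7. -> 10111110000
8. -> 11100000110
9. -> 10001110101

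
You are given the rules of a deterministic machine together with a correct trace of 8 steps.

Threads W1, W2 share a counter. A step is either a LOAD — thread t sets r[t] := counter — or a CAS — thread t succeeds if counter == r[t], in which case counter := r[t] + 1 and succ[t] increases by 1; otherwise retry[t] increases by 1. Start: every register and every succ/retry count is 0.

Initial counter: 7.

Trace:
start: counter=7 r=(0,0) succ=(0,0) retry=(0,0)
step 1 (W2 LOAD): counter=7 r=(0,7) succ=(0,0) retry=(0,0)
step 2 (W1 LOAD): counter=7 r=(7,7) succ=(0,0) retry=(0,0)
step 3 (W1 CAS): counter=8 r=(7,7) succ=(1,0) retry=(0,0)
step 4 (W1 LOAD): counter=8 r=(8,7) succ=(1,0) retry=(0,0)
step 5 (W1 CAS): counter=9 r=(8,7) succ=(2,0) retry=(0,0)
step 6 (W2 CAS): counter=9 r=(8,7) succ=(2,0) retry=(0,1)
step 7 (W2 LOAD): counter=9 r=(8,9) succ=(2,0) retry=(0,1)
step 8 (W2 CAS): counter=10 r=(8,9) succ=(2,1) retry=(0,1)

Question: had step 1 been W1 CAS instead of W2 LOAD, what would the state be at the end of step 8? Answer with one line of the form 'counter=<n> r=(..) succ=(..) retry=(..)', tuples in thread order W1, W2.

counter=10 r=(8,9) succ=(2,1) retry=(1,1)

(re-executing from step 1 with the substitution; state before step 1: counter=7 r=(0,0) succ=(0,0) retry=(0,0))
step 1 (W1 CAS): counter=7 r=(0,0) succ=(0,0) retry=(1,0)
step 2 (W1 LOAD): counter=7 r=(7,0) succ=(0,0) retry=(1,0)
step 3 (W1 CAS): counter=8 r=(7,0) succ=(1,0) retry=(1,0)
step 4 (W1 LOAD): counter=8 r=(8,0) succ=(1,0) retry=(1,0)
step 5 (W1 CAS): counter=9 r=(8,0) succ=(2,0) retry=(1,0)
step 6 (W2 CAS): counter=9 r=(8,0) succ=(2,0) retry=(1,1)
step 7 (W2 LOAD): counter=9 r=(8,9) succ=(2,0) retry=(1,1)
step 8 (W2 CAS): counter=10 r=(8,9) succ=(2,1) retry=(1,1)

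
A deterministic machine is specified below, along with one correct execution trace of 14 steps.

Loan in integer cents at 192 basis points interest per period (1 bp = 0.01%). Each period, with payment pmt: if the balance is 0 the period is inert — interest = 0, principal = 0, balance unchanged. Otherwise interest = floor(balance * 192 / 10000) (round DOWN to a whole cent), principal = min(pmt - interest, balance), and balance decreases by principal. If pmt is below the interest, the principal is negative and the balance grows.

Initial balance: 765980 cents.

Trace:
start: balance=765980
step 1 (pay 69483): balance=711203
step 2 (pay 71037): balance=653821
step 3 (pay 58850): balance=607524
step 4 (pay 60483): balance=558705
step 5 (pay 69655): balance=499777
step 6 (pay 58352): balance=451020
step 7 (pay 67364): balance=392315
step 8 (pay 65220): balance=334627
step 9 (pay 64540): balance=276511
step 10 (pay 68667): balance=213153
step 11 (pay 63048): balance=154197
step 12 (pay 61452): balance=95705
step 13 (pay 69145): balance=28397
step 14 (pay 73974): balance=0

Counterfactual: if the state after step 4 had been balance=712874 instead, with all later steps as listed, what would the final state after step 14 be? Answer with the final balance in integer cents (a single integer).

141431

state after step 4 := balance=712874
step 5 (pay 69655): balance=656906
step 6 (pay 58352): balance=611166
step 7 (pay 67364): balance=555536
step 8 (pay 65220): balance=500982
step 9 (pay 64540): balance=446060
step 10 (pay 68667): balance=385957
step 11 (pay 63048): balance=330319
step 12 (pay 61452): balance=275209
step 13 (pay 69145): balance=211348
step 14 (pay 73974): balance=141431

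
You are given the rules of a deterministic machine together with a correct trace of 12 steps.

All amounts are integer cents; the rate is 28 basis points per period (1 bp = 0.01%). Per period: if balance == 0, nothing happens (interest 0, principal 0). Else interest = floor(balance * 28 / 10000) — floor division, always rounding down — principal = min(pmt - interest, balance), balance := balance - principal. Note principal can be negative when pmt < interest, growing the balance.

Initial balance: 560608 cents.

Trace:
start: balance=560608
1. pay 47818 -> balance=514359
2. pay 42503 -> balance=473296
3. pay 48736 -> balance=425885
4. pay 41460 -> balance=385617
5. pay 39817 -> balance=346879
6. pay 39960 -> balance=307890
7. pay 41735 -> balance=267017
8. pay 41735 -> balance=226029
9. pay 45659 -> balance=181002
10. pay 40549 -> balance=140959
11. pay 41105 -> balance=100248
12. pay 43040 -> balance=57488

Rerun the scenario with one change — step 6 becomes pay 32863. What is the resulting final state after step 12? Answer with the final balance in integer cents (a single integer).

64704

(re-executing from step 6 with the substitution; state before step 6: balance=346879)
6. pay 32863 -> balance=314987
7. pay 41735 -> balance=274133
8. pay 41735 -> balance=233165
9. pay 45659 -> balance=188158
10. pay 40549 -> balance=148135
11. pay 41105 -> balance=107444
12. pay 43040 -> balance=64704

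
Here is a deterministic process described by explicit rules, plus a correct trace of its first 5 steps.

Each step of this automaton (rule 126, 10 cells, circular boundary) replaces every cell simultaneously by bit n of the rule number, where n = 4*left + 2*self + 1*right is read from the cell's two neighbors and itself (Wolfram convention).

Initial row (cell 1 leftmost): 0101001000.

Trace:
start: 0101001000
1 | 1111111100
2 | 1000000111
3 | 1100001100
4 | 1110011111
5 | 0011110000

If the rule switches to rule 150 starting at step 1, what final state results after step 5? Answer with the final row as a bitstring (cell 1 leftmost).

1110000110

(re-executing steps 1..5 under rule 150; state before step 1: 0101001000)
1 | 1101111100
2 | 0000111011
3 | 1001010000
4 | 1111011001
5 | 1110000110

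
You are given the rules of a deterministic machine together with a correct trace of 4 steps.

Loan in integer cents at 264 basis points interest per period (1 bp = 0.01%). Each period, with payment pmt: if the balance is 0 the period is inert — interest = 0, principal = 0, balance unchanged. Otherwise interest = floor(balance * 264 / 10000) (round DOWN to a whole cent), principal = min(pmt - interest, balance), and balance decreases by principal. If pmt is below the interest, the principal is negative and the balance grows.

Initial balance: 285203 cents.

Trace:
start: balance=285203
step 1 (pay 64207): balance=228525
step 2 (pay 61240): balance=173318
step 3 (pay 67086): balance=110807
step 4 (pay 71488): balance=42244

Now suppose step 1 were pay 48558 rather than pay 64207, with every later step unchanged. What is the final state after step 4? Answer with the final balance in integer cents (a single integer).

59165

(re-executing from step 1 with the substitution; state before step 1: balance=285203)
step 1 (pay 48558): balance=244174
step 2 (pay 61240): balance=189380
step 3 (pay 67086): balance=127293
step 4 (pay 71488): balance=59165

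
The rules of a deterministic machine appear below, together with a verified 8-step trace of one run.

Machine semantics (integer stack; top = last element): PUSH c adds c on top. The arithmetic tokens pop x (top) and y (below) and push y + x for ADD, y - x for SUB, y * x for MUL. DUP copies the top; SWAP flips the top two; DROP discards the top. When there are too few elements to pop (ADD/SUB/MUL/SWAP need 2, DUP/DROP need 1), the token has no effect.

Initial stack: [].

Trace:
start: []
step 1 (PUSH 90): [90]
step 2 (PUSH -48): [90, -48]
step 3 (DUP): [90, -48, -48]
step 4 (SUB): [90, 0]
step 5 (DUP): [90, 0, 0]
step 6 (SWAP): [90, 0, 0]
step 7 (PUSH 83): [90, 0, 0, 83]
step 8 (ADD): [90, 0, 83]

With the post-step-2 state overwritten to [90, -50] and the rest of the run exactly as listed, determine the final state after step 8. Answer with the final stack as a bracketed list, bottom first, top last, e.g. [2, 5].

state after step 2 := [90, -50]
step 3 (DUP): [90, -50, -50]
step 4 (SUB): [90, 0]
step 5 (DUP): [90, 0, 0]
step 6 (SWAP): [90, 0, 0]
step 7 (PUSH 83): [90, 0, 0, 83]
step 8 (ADD): [90, 0, 83]

[90, 0, 83]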